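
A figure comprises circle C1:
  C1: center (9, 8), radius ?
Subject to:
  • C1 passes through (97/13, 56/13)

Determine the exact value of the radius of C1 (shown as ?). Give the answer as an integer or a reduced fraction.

4

1. [C1∋P]  r_C1² − 16 = 0  ⇒  r_C1 = 4 (r>0 drops 1)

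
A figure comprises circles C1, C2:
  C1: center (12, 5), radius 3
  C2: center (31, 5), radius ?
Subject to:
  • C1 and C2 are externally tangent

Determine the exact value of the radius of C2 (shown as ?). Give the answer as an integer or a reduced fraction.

16

1. [ext C1·C2]  r_C2² + 6r_C2 − 352 = 0  ⇒  r_C2 = 16 (r>0 drops 1)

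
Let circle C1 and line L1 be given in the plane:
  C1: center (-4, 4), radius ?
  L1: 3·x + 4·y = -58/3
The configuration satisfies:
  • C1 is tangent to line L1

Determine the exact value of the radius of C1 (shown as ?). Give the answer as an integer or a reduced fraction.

1. [C1‖L1]  r_C1² − 196/9 = 0  ⇒  r_C1 = 14/3 (r>0 drops 1)

14/3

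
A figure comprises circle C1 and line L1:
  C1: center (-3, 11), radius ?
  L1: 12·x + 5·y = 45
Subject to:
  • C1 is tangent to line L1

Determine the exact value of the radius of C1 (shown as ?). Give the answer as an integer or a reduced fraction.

1. [C1‖L1]  r_C1² − 4 = 0  ⇒  r_C1 = 2 (r>0 drops 1)

2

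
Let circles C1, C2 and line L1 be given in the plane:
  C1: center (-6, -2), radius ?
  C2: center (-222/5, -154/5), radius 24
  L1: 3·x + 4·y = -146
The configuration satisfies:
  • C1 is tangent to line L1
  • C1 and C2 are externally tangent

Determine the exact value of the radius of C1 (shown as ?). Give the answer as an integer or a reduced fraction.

1. [C1‖L1]  r_C1² − 576 = 0  ⇒  r_C1 = 24 (r>0 drops 1)
2. [ext C1·C2]  r_C1² + 48r_C1 − 1728 = 0  ⇒  r_C1 = 24 (r>0 drops 1)

24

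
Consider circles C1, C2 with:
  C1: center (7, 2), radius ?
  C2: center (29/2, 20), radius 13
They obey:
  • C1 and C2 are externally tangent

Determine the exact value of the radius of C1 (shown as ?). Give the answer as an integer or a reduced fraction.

13/2

1. [ext C1·C2]  r_C1² + 26r_C1 − 845/4 = 0  ⇒  r_C1 = 13/2 (r>0 drops 1)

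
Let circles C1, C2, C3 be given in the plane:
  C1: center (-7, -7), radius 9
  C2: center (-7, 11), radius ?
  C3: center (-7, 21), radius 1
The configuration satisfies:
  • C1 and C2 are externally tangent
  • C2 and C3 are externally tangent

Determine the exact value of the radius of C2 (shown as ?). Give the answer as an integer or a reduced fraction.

1. [ext C1·C2]  r_C2² + 18r_C2 − 243 = 0  ⇒  r_C2 = 9 (r>0 drops 1)
2. [ext C2·C3]  r_C2² + 2r_C2 − 99 = 0  ⇒  r_C2 = 9 (r>0 drops 1)

9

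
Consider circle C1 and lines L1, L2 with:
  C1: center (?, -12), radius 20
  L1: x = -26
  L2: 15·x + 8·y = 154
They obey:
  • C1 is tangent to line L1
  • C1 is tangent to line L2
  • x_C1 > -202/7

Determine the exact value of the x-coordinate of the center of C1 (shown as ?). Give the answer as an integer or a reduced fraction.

-6

1. [C1‖L1]  x_C1² + 52x_C1 + 276 = 0  ⇒  x_C1 = -46 or -6
2. [C1‖L2]  x_C1² − (100/3)x_C1 − 236 = 0  ⇒  x_C1 = -6 or 118/3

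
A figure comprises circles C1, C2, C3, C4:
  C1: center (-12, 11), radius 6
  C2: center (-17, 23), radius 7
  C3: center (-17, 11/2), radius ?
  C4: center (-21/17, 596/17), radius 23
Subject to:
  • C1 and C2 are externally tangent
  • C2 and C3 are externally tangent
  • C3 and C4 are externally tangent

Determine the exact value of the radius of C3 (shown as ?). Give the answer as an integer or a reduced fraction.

1. [ext C2·C3]  r_C3² + 14r_C3 − 1029/4 = 0  ⇒  r_C3 = 21/2 (r>0 drops 1)
2. [ext C3·C4]  r_C3² + 46r_C3 − 2373/4 = 0  ⇒  r_C3 = 21/2 (r>0 drops 1)

21/2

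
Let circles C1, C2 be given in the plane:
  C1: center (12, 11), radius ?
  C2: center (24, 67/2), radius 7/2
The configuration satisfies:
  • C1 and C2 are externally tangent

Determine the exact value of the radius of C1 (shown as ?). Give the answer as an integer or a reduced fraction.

1. [ext C1·C2]  r_C1² + 7r_C1 − 638 = 0  ⇒  r_C1 = 22 (r>0 drops 1)

22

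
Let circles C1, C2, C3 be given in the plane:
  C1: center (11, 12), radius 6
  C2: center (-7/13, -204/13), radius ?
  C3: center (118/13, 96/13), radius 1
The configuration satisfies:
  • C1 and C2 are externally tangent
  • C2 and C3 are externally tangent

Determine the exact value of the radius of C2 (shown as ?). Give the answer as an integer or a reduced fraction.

24

1. [ext C1·C2]  r_C2² + 12r_C2 − 864 = 0  ⇒  r_C2 = 24 (r>0 drops 1)
2. [ext C2·C3]  r_C2² + 2r_C2 − 624 = 0  ⇒  r_C2 = 24 (r>0 drops 1)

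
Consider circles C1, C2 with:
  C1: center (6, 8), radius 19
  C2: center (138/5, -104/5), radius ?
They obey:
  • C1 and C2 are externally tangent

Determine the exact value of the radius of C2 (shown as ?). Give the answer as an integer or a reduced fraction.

17

1. [ext C1·C2]  r_C2² + 38r_C2 − 935 = 0  ⇒  r_C2 = 17 (r>0 drops 1)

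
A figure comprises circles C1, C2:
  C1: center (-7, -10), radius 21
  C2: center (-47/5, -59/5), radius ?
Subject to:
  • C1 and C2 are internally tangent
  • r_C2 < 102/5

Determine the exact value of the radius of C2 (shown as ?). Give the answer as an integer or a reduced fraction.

1. [int C1,C2]  r_C2² − 42r_C2 + 432 = 0  ⇒  r_C2 = 18 or 24
2. given r_C2 < 102/5: keep 18

18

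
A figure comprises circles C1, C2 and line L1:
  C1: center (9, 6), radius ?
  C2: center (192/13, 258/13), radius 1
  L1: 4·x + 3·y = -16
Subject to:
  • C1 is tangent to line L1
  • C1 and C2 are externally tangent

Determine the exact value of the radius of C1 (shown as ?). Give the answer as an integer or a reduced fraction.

14

1. [C1‖L1]  r_C1² − 196 = 0  ⇒  r_C1 = 14 (r>0 drops 1)
2. [ext C1·C2]  r_C1² + 2r_C1 − 224 = 0  ⇒  r_C1 = 14 (r>0 drops 1)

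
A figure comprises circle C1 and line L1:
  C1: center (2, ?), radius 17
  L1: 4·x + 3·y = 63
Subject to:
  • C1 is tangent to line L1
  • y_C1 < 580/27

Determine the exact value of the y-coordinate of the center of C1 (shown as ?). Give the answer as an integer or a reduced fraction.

-10

1. [C1‖L1]  y_C1² − (110/3)y_C1 − 1400/3 = 0  ⇒  y_C1 = -10 or 140/3
2. given y_C1 < 580/27: keep -10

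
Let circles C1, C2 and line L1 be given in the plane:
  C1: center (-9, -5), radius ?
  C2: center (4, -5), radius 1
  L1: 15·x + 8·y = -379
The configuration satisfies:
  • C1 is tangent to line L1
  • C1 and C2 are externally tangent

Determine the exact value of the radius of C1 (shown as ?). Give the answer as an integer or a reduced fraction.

1. [C1‖L1]  r_C1² − 144 = 0  ⇒  r_C1 = 12 (r>0 drops 1)
2. [ext C1·C2]  r_C1² + 2r_C1 − 168 = 0  ⇒  r_C1 = 12 (r>0 drops 1)

12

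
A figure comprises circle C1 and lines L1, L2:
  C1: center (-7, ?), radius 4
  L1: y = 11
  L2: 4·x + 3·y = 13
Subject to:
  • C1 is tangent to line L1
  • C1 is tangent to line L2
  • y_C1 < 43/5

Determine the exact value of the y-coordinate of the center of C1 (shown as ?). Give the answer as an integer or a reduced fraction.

7

1. [C1‖L1]  y_C1² − 22y_C1 + 105 = 0  ⇒  y_C1 = 7 or 15
2. [C1‖L2]  y_C1² − (82/3)y_C1 + 427/3 = 0  ⇒  y_C1 = 7 or 61/3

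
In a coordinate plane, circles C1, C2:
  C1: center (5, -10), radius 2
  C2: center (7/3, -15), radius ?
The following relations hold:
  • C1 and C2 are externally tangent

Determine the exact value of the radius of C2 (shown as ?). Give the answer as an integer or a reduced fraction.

1. [ext C1·C2]  r_C2² + 4r_C2 − 253/9 = 0  ⇒  r_C2 = 11/3 (r>0 drops 1)

11/3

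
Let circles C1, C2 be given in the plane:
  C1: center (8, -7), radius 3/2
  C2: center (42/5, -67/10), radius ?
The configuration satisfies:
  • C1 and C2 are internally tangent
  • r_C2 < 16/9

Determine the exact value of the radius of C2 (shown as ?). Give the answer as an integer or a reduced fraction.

1. [int C1,C2]  r_C2² − 3r_C2 + 2 = 0  ⇒  r_C2 = 1 or 2
2. given r_C2 < 16/9: keep 1

1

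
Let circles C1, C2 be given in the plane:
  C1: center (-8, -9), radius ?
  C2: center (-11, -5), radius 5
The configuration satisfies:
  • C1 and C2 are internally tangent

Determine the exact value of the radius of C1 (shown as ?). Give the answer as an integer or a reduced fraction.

1. [int C1,C2]  r_C1² − 10r_C1 = 0  ⇒  r_C1 = 10 (r>0 drops 1)

10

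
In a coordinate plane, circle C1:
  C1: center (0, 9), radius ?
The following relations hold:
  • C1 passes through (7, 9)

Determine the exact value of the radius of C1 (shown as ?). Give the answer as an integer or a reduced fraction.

7

1. [C1∋P]  r_C1² − 49 = 0  ⇒  r_C1 = 7 (r>0 drops 1)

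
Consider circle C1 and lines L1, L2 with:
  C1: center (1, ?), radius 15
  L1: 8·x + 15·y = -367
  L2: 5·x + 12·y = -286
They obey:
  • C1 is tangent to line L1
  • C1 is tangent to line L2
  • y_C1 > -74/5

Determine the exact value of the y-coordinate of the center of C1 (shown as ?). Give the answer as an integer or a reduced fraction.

1. [C1‖L1]  y_C1² + 50y_C1 + 336 = 0  ⇒  y_C1 = -42 or -8
2. [C1‖L2]  y_C1² + (97/2)y_C1 + 324 = 0  ⇒  y_C1 = -81/2 or -8

-8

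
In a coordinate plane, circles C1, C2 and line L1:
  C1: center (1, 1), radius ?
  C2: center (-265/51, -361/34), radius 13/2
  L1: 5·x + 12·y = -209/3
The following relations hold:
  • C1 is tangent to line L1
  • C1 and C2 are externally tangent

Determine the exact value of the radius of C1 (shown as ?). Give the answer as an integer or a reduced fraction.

20/3

1. [C1‖L1]  r_C1² − 400/9 = 0  ⇒  r_C1 = 20/3 (r>0 drops 1)
2. [ext C1·C2]  r_C1² + 13r_C1 − 1180/9 = 0  ⇒  r_C1 = 20/3 (r>0 drops 1)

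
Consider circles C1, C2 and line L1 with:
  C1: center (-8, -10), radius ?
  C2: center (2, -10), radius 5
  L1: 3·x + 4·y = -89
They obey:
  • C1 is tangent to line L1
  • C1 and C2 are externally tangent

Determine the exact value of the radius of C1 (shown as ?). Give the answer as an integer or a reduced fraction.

5

1. [C1‖L1]  r_C1² − 25 = 0  ⇒  r_C1 = 5 (r>0 drops 1)
2. [ext C1·C2]  r_C1² + 10r_C1 − 75 = 0  ⇒  r_C1 = 5 (r>0 drops 1)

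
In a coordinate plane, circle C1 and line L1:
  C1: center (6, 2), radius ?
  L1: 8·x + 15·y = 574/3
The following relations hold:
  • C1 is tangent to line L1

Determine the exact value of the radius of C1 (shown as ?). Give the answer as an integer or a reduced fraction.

1. [C1‖L1]  r_C1² − 400/9 = 0  ⇒  r_C1 = 20/3 (r>0 drops 1)

20/3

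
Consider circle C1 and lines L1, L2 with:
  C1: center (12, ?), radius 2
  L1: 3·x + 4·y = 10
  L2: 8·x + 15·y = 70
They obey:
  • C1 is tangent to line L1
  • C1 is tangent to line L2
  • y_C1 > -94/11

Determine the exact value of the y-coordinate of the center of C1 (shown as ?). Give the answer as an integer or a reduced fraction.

1. [C1‖L1]  y_C1² + 13y_C1 + 36 = 0  ⇒  y_C1 = -9 or -4
2. [C1‖L2]  y_C1² + (52/15)y_C1 − 32/15 = 0  ⇒  y_C1 = -4 or 8/15

-4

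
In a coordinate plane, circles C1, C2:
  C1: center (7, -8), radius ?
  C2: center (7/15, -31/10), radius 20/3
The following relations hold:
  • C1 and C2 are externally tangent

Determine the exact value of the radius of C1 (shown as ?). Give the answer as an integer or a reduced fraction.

3/2

1. [ext C1·C2]  r_C1² + (40/3)r_C1 − 89/4 = 0  ⇒  r_C1 = 3/2 (r>0 drops 1)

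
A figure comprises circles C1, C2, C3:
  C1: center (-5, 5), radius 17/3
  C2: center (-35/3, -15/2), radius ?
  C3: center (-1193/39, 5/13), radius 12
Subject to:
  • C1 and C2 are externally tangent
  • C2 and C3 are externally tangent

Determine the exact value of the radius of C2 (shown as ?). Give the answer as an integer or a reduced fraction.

1. [ext C1·C2]  r_C2² + (34/3)r_C2 − 2023/12 = 0  ⇒  r_C2 = 17/2 (r>0 drops 1)
2. [ext C2·C3]  r_C2² + 24r_C2 − 1105/4 = 0  ⇒  r_C2 = 17/2 (r>0 drops 1)

17/2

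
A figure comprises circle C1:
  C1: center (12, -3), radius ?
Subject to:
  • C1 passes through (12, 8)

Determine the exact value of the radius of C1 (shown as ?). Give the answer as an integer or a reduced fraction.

1. [C1∋P]  r_C1² − 121 = 0  ⇒  r_C1 = 11 (r>0 drops 1)

11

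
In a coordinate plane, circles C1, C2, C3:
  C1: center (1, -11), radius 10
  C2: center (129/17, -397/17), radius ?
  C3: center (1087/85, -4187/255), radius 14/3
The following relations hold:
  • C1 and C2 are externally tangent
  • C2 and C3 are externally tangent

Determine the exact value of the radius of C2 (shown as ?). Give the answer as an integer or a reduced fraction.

4

1. [ext C1·C2]  r_C2² + 20r_C2 − 96 = 0  ⇒  r_C2 = 4 (r>0 drops 1)
2. [ext C2·C3]  r_C2² + (28/3)r_C2 − 160/3 = 0  ⇒  r_C2 = 4 (r>0 drops 1)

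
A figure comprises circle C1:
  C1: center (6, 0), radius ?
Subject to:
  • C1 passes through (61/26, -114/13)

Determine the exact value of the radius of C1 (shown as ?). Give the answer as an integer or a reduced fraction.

19/2

1. [C1∋P]  r_C1² − 361/4 = 0  ⇒  r_C1 = 19/2 (r>0 drops 1)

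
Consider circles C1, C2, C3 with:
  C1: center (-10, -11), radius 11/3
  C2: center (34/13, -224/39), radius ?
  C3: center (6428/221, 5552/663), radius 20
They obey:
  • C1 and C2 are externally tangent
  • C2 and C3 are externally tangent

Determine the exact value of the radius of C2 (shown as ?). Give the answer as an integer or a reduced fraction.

1. [ext C1·C2]  r_C2² + (22/3)r_C2 − 520/3 = 0  ⇒  r_C2 = 10 (r>0 drops 1)
2. [ext C2·C3]  r_C2² + 40r_C2 − 500 = 0  ⇒  r_C2 = 10 (r>0 drops 1)

10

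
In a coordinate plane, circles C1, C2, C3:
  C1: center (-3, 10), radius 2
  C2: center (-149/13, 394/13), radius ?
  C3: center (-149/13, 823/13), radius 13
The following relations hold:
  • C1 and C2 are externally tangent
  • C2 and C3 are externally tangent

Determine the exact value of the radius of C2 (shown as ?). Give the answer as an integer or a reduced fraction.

20

1. [ext C1·C2]  r_C2² + 4r_C2 − 480 = 0  ⇒  r_C2 = 20 (r>0 drops 1)
2. [ext C2·C3]  r_C2² + 26r_C2 − 920 = 0  ⇒  r_C2 = 20 (r>0 drops 1)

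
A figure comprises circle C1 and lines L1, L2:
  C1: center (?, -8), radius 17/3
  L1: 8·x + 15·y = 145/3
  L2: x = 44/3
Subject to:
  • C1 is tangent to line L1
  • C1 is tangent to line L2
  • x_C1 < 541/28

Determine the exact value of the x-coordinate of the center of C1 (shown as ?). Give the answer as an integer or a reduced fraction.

1. [C1‖L1]  x_C1² − (505/12)x_C1 + 1191/4 = 0  ⇒  x_C1 = 9 or 397/12
2. [C1‖L2]  x_C1² − (88/3)x_C1 + 183 = 0  ⇒  x_C1 = 9 or 61/3

9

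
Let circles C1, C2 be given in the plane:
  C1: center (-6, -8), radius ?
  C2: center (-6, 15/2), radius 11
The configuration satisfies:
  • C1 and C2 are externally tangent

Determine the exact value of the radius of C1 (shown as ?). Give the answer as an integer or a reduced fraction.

1. [ext C1·C2]  r_C1² + 22r_C1 − 477/4 = 0  ⇒  r_C1 = 9/2 (r>0 drops 1)

9/2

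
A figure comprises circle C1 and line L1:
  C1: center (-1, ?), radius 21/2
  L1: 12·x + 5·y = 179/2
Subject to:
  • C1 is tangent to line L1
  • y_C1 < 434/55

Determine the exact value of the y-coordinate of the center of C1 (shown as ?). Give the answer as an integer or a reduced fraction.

1. [C1‖L1]  y_C1² − (203/5)y_C1 − 1666/5 = 0  ⇒  y_C1 = -7 or 238/5
2. given y_C1 < 434/55: keep -7

-7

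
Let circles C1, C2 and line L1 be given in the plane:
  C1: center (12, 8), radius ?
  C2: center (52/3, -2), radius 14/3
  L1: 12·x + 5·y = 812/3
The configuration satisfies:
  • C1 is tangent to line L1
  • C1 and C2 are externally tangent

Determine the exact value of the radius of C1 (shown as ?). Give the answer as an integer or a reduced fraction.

1. [C1‖L1]  r_C1² − 400/9 = 0  ⇒  r_C1 = 20/3 (r>0 drops 1)
2. [ext C1·C2]  r_C1² + (28/3)r_C1 − 320/3 = 0  ⇒  r_C1 = 20/3 (r>0 drops 1)

20/3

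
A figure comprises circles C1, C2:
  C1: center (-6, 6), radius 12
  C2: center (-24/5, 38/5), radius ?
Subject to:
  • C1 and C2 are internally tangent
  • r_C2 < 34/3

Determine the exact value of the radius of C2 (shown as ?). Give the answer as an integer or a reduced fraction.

1. [int C1,C2]  r_C2² − 24r_C2 + 140 = 0  ⇒  r_C2 = 10 or 14
2. given r_C2 < 34/3: keep 10

10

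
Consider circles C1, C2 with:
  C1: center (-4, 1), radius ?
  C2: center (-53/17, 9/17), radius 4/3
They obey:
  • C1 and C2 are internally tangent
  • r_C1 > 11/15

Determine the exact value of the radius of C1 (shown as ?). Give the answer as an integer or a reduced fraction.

7/3

1. [int C1,C2]  r_C1² − (8/3)r_C1 + 7/9 = 0  ⇒  r_C1 = 1/3 or 7/3
2. given r_C1 > 11/15: keep 7/3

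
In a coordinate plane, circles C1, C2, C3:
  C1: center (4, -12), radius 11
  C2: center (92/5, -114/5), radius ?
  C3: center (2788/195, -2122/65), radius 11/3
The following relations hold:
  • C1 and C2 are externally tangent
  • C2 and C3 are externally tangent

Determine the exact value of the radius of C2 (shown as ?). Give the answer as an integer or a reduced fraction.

7

1. [ext C1·C2]  r_C2² + 22r_C2 − 203 = 0  ⇒  r_C2 = 7 (r>0 drops 1)
2. [ext C2·C3]  r_C2² + (22/3)r_C2 − 301/3 = 0  ⇒  r_C2 = 7 (r>0 drops 1)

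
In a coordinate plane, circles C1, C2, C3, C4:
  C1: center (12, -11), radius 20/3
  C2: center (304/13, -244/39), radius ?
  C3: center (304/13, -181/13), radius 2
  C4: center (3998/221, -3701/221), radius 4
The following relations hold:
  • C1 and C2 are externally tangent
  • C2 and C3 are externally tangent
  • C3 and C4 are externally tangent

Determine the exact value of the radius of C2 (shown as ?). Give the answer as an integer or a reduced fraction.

17/3

1. [ext C1·C2]  r_C2² + (40/3)r_C2 − 323/3 = 0  ⇒  r_C2 = 17/3 (r>0 drops 1)
2. [ext C2·C3]  r_C2² + 4r_C2 − 493/9 = 0  ⇒  r_C2 = 17/3 (r>0 drops 1)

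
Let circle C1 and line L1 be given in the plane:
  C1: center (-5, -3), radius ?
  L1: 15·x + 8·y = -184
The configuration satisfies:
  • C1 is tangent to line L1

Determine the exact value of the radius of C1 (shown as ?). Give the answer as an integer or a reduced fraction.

1. [C1‖L1]  r_C1² − 25 = 0  ⇒  r_C1 = 5 (r>0 drops 1)

5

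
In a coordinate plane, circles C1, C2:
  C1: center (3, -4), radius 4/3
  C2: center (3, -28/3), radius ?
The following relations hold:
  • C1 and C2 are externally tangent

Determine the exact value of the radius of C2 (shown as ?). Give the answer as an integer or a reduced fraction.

4

1. [ext C1·C2]  r_C2² + (8/3)r_C2 − 80/3 = 0  ⇒  r_C2 = 4 (r>0 drops 1)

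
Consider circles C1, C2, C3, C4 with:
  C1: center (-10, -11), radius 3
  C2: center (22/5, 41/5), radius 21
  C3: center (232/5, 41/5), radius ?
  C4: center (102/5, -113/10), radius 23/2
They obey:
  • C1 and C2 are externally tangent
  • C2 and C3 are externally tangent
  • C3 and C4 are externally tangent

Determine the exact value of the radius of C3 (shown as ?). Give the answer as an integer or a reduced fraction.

1. [ext C2·C3]  r_C3² + 42r_C3 − 1323 = 0  ⇒  r_C3 = 21 (r>0 drops 1)
2. [ext C3·C4]  r_C3² + 23r_C3 − 924 = 0  ⇒  r_C3 = 21 (r>0 drops 1)

21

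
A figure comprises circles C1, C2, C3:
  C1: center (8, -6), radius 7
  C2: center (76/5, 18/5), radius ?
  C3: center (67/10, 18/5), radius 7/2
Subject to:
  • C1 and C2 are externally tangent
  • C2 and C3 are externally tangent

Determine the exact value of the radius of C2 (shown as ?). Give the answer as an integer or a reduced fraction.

5

1. [ext C1·C2]  r_C2² + 14r_C2 − 95 = 0  ⇒  r_C2 = 5 (r>0 drops 1)
2. [ext C2·C3]  r_C2² + 7r_C2 − 60 = 0  ⇒  r_C2 = 5 (r>0 drops 1)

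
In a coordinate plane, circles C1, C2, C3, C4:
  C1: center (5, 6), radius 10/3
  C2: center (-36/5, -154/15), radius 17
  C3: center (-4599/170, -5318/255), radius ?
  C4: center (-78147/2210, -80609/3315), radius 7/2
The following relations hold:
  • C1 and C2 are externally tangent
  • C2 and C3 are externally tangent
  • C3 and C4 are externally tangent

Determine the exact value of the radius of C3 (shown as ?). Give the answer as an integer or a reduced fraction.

1. [ext C2·C3]  r_C3² + 34r_C3 − 869/4 = 0  ⇒  r_C3 = 11/2 (r>0 drops 1)
2. [ext C3·C4]  r_C3² + 7r_C3 − 275/4 = 0  ⇒  r_C3 = 11/2 (r>0 drops 1)

11/2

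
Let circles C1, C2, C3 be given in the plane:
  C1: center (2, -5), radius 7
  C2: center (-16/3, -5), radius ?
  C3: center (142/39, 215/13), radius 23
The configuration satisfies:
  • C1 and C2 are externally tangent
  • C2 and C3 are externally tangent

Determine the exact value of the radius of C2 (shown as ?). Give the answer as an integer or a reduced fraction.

1. [ext C1·C2]  r_C2² + 14r_C2 − 43/9 = 0  ⇒  r_C2 = 1/3 (r>0 drops 1)
2. [ext C2·C3]  r_C2² + 46r_C2 − 139/9 = 0  ⇒  r_C2 = 1/3 (r>0 drops 1)

1/3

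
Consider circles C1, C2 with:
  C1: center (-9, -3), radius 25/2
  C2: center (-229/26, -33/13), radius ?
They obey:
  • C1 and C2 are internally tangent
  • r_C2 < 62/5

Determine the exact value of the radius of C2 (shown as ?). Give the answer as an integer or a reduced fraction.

1. [int C1,C2]  r_C2² − 25r_C2 + 156 = 0  ⇒  r_C2 = 12 or 13
2. given r_C2 < 62/5: keep 12

12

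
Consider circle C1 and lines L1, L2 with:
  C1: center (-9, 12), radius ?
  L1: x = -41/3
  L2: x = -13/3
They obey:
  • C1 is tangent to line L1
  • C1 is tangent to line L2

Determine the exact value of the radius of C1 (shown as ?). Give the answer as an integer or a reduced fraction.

1. [C1‖L1]  r_C1² − 196/9 = 0  ⇒  r_C1 = 14/3 (r>0 drops 1)
2. [C1‖L2]  r_C1² − 196/9 = 0  ⇒  r_C1 = 14/3 (r>0 drops 1)

14/3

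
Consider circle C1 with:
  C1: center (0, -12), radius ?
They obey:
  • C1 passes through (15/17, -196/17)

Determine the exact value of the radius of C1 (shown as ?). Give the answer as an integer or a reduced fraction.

1. [C1∋P]  r_C1² − 1 = 0  ⇒  r_C1 = 1 (r>0 drops 1)

1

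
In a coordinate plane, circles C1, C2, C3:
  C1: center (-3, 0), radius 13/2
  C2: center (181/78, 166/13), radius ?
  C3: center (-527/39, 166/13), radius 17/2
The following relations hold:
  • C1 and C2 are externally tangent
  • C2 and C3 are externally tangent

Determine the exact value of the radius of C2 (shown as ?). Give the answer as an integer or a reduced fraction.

22/3

1. [ext C1·C2]  r_C2² + 13r_C2 − 1342/9 = 0  ⇒  r_C2 = 22/3 (r>0 drops 1)
2. [ext C2·C3]  r_C2² + 17r_C2 − 1606/9 = 0  ⇒  r_C2 = 22/3 (r>0 drops 1)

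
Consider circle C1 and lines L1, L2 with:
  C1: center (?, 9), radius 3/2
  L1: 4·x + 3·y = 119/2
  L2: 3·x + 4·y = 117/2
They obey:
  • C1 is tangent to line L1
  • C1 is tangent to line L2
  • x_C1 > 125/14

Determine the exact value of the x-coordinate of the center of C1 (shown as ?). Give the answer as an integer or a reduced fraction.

10

1. [C1‖L1]  x_C1² − (65/4)x_C1 + 125/2 = 0  ⇒  x_C1 = 25/4 or 10
2. [C1‖L2]  x_C1² − 15x_C1 + 50 = 0  ⇒  x_C1 = 5 or 10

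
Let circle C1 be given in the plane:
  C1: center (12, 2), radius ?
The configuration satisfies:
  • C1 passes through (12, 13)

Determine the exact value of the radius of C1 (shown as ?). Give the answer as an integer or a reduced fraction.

11

1. [C1∋P]  r_C1² − 121 = 0  ⇒  r_C1 = 11 (r>0 drops 1)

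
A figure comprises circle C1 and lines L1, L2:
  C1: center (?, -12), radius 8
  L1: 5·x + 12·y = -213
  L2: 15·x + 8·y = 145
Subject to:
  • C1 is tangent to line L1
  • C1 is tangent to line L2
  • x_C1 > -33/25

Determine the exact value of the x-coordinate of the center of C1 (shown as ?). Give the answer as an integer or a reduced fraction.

7

1. [C1‖L1]  x_C1² + (138/5)x_C1 − 1211/5 = 0  ⇒  x_C1 = -173/5 or 7
2. [C1‖L2]  x_C1² − (482/15)x_C1 + 2639/15 = 0  ⇒  x_C1 = 7 or 377/15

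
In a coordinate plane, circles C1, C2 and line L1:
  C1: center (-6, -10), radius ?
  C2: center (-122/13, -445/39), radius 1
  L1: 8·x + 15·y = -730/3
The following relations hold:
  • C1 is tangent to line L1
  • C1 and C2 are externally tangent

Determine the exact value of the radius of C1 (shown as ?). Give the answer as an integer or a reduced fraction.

1. [C1‖L1]  r_C1² − 64/9 = 0  ⇒  r_C1 = 8/3 (r>0 drops 1)
2. [ext C1·C2]  r_C1² + 2r_C1 − 112/9 = 0  ⇒  r_C1 = 8/3 (r>0 drops 1)

8/3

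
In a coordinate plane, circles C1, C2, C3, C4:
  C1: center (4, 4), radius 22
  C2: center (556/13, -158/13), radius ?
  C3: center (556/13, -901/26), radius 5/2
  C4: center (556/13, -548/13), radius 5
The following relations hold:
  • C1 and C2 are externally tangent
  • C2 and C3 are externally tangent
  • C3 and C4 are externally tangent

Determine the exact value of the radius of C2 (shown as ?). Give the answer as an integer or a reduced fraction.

20

1. [ext C1·C2]  r_C2² + 44r_C2 − 1280 = 0  ⇒  r_C2 = 20 (r>0 drops 1)
2. [ext C2·C3]  r_C2² + 5r_C2 − 500 = 0  ⇒  r_C2 = 20 (r>0 drops 1)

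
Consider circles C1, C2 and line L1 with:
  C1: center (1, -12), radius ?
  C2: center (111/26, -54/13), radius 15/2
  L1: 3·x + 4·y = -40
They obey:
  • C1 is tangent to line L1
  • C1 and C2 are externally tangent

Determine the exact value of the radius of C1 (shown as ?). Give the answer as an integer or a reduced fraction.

1. [C1‖L1]  r_C1² − 1 = 0  ⇒  r_C1 = 1 (r>0 drops 1)
2. [ext C1·C2]  r_C1² + 15r_C1 − 16 = 0  ⇒  r_C1 = 1 (r>0 drops 1)

1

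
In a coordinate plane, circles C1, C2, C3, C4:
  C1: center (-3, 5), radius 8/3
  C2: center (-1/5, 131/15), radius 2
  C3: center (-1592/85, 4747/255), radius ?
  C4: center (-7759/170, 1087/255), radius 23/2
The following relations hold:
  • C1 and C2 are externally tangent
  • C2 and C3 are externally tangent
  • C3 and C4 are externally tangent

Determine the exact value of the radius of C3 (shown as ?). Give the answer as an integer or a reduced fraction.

19

1. [ext C2·C3]  r_C3² + 4r_C3 − 437 = 0  ⇒  r_C3 = 19 (r>0 drops 1)
2. [ext C3·C4]  r_C3² + 23r_C3 − 798 = 0  ⇒  r_C3 = 19 (r>0 drops 1)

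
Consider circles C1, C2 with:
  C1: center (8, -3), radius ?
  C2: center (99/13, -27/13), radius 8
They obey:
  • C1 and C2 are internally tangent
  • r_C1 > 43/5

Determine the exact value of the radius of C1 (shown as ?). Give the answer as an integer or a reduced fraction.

1. [int C1,C2]  r_C1² − 16r_C1 + 63 = 0  ⇒  r_C1 = 7 or 9
2. given r_C1 > 43/5: keep 9

9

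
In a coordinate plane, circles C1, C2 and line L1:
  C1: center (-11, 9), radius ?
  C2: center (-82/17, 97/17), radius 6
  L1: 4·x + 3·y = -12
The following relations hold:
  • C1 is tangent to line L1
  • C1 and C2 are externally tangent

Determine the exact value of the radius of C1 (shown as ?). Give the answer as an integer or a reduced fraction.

1. [C1‖L1]  r_C1² − 1 = 0  ⇒  r_C1 = 1 (r>0 drops 1)
2. [ext C1·C2]  r_C1² + 12r_C1 − 13 = 0  ⇒  r_C1 = 1 (r>0 drops 1)

1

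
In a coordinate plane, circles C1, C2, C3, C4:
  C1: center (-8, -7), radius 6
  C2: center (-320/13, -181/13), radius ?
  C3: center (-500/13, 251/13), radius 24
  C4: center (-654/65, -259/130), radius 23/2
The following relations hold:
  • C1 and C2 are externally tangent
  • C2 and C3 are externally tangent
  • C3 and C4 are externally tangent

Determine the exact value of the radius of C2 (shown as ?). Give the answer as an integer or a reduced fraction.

12

1. [ext C1·C2]  r_C2² + 12r_C2 − 288 = 0  ⇒  r_C2 = 12 (r>0 drops 1)
2. [ext C2·C3]  r_C2² + 48r_C2 − 720 = 0  ⇒  r_C2 = 12 (r>0 drops 1)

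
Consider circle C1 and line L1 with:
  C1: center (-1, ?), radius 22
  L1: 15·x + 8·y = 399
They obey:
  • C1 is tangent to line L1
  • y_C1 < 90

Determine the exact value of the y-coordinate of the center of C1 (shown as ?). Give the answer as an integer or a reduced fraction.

1. [C1‖L1]  y_C1² − (207/2)y_C1 + 985/2 = 0  ⇒  y_C1 = 5 or 197/2
2. given y_C1 < 90: keep 5

5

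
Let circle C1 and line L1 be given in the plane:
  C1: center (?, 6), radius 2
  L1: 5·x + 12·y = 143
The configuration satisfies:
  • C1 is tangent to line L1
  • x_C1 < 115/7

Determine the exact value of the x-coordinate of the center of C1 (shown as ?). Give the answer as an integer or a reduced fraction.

9

1. [C1‖L1]  x_C1² − (142/5)x_C1 + 873/5 = 0  ⇒  x_C1 = 9 or 97/5
2. given x_C1 < 115/7: keep 9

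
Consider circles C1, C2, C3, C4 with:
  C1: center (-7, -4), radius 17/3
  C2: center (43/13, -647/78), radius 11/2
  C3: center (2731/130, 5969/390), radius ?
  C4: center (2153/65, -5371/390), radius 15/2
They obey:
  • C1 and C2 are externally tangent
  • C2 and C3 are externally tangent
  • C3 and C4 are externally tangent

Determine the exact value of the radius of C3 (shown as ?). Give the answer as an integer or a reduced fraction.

24

1. [ext C2·C3]  r_C3² + 11r_C3 − 840 = 0  ⇒  r_C3 = 24 (r>0 drops 1)
2. [ext C3·C4]  r_C3² + 15r_C3 − 936 = 0  ⇒  r_C3 = 24 (r>0 drops 1)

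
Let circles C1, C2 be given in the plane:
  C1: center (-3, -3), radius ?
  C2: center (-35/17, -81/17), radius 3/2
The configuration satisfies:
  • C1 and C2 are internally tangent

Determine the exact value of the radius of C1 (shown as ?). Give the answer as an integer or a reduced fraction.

1. [int C1,C2]  r_C1² − 3r_C1 − 7/4 = 0  ⇒  r_C1 = 7/2 (r>0 drops 1)

7/2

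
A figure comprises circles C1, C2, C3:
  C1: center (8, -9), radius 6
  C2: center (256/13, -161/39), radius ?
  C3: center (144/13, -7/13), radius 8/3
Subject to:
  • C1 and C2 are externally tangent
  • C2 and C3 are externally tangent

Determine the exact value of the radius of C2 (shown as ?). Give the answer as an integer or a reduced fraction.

1. [ext C1·C2]  r_C2² + 12r_C2 − 1120/9 = 0  ⇒  r_C2 = 20/3 (r>0 drops 1)
2. [ext C2·C3]  r_C2² + (16/3)r_C2 − 80 = 0  ⇒  r_C2 = 20/3 (r>0 drops 1)

20/3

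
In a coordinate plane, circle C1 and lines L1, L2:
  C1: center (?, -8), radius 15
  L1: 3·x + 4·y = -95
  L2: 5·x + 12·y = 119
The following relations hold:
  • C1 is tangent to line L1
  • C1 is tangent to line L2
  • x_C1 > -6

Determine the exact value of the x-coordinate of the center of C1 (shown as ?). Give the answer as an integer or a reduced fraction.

4

1. [C1‖L1]  x_C1² + 42x_C1 − 184 = 0  ⇒  x_C1 = -46 or 4
2. [C1‖L2]  x_C1² − 86x_C1 + 328 = 0  ⇒  x_C1 = 4 or 82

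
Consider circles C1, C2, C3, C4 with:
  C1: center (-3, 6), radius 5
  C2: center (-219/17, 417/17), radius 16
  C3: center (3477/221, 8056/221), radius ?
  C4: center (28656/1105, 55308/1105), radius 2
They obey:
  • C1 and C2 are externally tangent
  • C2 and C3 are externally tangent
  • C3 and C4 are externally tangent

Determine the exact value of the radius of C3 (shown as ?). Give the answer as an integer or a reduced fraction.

1. [ext C2·C3]  r_C3² + 32r_C3 − 705 = 0  ⇒  r_C3 = 15 (r>0 drops 1)
2. [ext C3·C4]  r_C3² + 4r_C3 − 285 = 0  ⇒  r_C3 = 15 (r>0 drops 1)

15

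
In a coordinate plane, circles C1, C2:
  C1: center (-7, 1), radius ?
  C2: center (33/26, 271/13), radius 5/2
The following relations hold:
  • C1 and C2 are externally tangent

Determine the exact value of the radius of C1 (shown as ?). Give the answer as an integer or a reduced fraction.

1. [ext C1·C2]  r_C1² + 5r_C1 − 456 = 0  ⇒  r_C1 = 19 (r>0 drops 1)

19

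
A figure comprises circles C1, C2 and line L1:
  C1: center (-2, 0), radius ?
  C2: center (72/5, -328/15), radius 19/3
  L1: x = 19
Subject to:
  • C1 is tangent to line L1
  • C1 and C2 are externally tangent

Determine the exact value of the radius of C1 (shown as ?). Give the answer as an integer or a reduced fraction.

21

1. [C1‖L1]  r_C1² − 441 = 0  ⇒  r_C1 = 21 (r>0 drops 1)
2. [ext C1·C2]  r_C1² + (38/3)r_C1 − 707 = 0  ⇒  r_C1 = 21 (r>0 drops 1)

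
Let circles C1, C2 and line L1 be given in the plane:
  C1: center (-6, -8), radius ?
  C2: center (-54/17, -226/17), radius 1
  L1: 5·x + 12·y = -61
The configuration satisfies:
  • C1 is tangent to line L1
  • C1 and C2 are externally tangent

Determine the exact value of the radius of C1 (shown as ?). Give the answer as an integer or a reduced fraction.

1. [C1‖L1]  r_C1² − 25 = 0  ⇒  r_C1 = 5 (r>0 drops 1)
2. [ext C1·C2]  r_C1² + 2r_C1 − 35 = 0  ⇒  r_C1 = 5 (r>0 drops 1)

5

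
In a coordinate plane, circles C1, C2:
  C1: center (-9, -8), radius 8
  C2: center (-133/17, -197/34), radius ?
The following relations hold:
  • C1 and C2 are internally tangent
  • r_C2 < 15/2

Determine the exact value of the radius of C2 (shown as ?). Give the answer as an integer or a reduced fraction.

1. [int C1,C2]  r_C2² − 16r_C2 + 231/4 = 0  ⇒  r_C2 = 11/2 or 21/2
2. given r_C2 < 15/2: keep 11/2

11/2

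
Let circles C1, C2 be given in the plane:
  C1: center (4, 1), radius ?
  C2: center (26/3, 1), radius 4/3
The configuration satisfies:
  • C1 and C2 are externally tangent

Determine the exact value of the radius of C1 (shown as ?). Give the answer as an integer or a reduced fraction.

1. [ext C1·C2]  r_C1² + (8/3)r_C1 − 20 = 0  ⇒  r_C1 = 10/3 (r>0 drops 1)

10/3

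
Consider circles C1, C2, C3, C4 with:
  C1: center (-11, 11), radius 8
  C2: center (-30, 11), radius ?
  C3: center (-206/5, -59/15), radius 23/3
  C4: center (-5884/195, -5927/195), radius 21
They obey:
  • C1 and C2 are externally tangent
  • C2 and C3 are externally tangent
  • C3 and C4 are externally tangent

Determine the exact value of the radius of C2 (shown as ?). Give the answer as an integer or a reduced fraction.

11

1. [ext C1·C2]  r_C2² + 16r_C2 − 297 = 0  ⇒  r_C2 = 11 (r>0 drops 1)
2. [ext C2·C3]  r_C2² + (46/3)r_C2 − 869/3 = 0  ⇒  r_C2 = 11 (r>0 drops 1)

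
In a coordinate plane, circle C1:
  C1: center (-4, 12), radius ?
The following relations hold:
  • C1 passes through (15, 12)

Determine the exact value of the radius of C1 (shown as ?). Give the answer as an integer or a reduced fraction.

19

1. [C1∋P]  r_C1² − 361 = 0  ⇒  r_C1 = 19 (r>0 drops 1)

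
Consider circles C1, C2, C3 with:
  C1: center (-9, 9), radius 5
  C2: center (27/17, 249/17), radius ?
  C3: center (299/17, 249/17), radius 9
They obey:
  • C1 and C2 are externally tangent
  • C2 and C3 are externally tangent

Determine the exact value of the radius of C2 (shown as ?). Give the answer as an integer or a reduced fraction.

1. [ext C1·C2]  r_C2² + 10r_C2 − 119 = 0  ⇒  r_C2 = 7 (r>0 drops 1)
2. [ext C2·C3]  r_C2² + 18r_C2 − 175 = 0  ⇒  r_C2 = 7 (r>0 drops 1)

7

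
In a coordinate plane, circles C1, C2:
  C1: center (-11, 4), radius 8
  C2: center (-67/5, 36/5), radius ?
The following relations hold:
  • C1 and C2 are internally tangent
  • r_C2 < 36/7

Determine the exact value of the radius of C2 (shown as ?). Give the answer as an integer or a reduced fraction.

4

1. [int C1,C2]  r_C2² − 16r_C2 + 48 = 0  ⇒  r_C2 = 4 or 12
2. given r_C2 < 36/7: keep 4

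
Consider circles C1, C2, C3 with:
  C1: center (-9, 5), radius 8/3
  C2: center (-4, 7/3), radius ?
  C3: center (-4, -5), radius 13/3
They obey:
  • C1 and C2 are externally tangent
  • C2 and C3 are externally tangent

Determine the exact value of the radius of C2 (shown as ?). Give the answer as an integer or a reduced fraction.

3

1. [ext C1·C2]  r_C2² + (16/3)r_C2 − 25 = 0  ⇒  r_C2 = 3 (r>0 drops 1)
2. [ext C2·C3]  r_C2² + (26/3)r_C2 − 35 = 0  ⇒  r_C2 = 3 (r>0 drops 1)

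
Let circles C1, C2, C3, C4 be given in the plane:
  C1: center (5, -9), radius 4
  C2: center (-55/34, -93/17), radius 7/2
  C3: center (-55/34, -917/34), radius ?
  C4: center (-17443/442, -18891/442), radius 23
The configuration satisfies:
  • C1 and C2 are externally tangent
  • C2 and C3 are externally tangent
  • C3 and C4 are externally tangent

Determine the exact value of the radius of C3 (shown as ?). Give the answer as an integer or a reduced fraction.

1. [ext C2·C3]  r_C3² + 7r_C3 − 450 = 0  ⇒  r_C3 = 18 (r>0 drops 1)
2. [ext C3·C4]  r_C3² + 46r_C3 − 1152 = 0  ⇒  r_C3 = 18 (r>0 drops 1)

18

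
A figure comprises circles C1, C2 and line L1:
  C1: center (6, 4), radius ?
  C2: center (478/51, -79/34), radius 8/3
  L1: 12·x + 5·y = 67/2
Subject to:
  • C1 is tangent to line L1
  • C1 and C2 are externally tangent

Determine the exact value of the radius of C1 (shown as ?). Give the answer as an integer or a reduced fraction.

9/2

1. [C1‖L1]  r_C1² − 81/4 = 0  ⇒  r_C1 = 9/2 (r>0 drops 1)
2. [ext C1·C2]  r_C1² + (16/3)r_C1 − 177/4 = 0  ⇒  r_C1 = 9/2 (r>0 drops 1)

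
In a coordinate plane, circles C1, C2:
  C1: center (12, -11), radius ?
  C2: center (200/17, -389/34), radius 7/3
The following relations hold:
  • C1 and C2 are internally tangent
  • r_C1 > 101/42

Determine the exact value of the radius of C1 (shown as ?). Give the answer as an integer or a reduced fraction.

17/6

1. [int C1,C2]  r_C1² − (14/3)r_C1 + 187/36 = 0  ⇒  r_C1 = 11/6 or 17/6
2. given r_C1 > 101/42: keep 17/6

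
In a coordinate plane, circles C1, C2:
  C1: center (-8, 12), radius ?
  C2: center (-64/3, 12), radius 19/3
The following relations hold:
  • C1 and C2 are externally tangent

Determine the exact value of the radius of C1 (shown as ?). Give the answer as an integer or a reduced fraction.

7

1. [ext C1·C2]  r_C1² + (38/3)r_C1 − 413/3 = 0  ⇒  r_C1 = 7 (r>0 drops 1)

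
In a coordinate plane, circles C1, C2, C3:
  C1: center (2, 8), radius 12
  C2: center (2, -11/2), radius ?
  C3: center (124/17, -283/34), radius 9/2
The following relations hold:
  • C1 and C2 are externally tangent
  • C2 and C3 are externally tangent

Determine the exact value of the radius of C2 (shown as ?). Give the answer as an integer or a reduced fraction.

1. [ext C1·C2]  r_C2² + 24r_C2 − 153/4 = 0  ⇒  r_C2 = 3/2 (r>0 drops 1)
2. [ext C2·C3]  r_C2² + 9r_C2 − 63/4 = 0  ⇒  r_C2 = 3/2 (r>0 drops 1)

3/2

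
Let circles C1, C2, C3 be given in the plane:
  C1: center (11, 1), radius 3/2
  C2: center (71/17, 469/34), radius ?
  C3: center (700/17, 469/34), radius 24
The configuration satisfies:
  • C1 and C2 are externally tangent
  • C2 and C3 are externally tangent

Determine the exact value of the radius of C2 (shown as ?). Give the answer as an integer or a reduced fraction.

1. [ext C1·C2]  r_C2² + 3r_C2 − 208 = 0  ⇒  r_C2 = 13 (r>0 drops 1)
2. [ext C2·C3]  r_C2² + 48r_C2 − 793 = 0  ⇒  r_C2 = 13 (r>0 drops 1)

13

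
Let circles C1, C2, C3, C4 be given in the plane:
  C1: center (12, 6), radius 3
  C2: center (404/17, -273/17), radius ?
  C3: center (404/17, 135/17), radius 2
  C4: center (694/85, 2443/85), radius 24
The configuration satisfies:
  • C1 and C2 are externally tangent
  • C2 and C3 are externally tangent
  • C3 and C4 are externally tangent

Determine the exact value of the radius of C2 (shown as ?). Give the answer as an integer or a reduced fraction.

1. [ext C1·C2]  r_C2² + 6r_C2 − 616 = 0  ⇒  r_C2 = 22 (r>0 drops 1)
2. [ext C2·C3]  r_C2² + 4r_C2 − 572 = 0  ⇒  r_C2 = 22 (r>0 drops 1)

22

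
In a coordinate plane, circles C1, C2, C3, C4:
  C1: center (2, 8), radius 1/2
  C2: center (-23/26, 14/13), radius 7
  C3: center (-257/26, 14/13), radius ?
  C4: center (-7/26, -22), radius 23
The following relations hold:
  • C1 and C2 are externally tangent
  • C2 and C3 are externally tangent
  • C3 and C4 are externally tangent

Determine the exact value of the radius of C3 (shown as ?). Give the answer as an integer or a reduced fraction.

1. [ext C2·C3]  r_C3² + 14r_C3 − 32 = 0  ⇒  r_C3 = 2 (r>0 drops 1)
2. [ext C3·C4]  r_C3² + 46r_C3 − 96 = 0  ⇒  r_C3 = 2 (r>0 drops 1)

2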